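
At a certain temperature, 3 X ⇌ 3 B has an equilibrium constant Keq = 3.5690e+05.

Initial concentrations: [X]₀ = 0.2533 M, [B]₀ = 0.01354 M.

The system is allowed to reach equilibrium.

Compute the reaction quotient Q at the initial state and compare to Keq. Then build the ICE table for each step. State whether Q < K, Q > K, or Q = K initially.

Q₀ = 1.5274e-04; Q < K (proceeds forward)

Q₀ = 1.5274e-04 vs Keq = 3.5690e+05 ⇒ Q<K, forward
Step 1:
                  X         B
  Initial    0.2533   0.01354
  Change    -0.2496    0.2496
  Equil     0.00371    0.2631
  solve Keq expr → x = 0.0832; check Q = 3.5690e+05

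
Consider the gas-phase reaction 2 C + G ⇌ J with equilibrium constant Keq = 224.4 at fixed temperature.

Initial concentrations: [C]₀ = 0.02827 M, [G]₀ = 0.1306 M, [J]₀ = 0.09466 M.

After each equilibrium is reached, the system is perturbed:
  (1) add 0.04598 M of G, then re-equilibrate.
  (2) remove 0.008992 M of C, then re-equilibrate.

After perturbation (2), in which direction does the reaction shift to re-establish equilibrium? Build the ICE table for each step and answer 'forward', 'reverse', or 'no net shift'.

Direction: reverse

Q₀ = 906.9 vs Keq = 224.4 ⇒ Q>K, reverse
Step 1:
                  C         G         J
  Initial   0.02827    0.1306   0.09466
  Change    0.02284   0.01142  -0.01142
  Equil     0.05111     0.142   0.08324
  solve Keq expr → x = -0.01142; check Q = 224.4
Then add 0.04598 M of G.
Step 2:
                  C         G         J
  Initial   0.05111     0.188   0.08324
  Change  -0.005605 -0.002803  0.002803
  Equil      0.0455    0.1852   0.08604
  solve Keq expr → x = 0.002803; check Q = 224.4
Then remove 0.008992 M of C.
Step 3:
                  C         G         J
  Initial   0.03651    0.1852   0.08604
  Change   0.007538  0.003769 -0.003769
  Equil     0.04405     0.189   0.08227
  solve Keq expr → x = -0.003769; check Q = 224.4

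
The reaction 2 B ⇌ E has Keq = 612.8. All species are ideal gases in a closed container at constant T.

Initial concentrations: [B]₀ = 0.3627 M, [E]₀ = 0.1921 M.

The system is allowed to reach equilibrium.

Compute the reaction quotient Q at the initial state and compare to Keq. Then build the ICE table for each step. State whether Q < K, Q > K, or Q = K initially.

Q₀ = 1.46 vs Keq = 612.8 ⇒ Q<K, forward
Step 1:
                    B           E
  Initial      0.3627      0.1921
  Change      -0.3384      0.1692
  Equil       0.02428      0.3613
  solve Keq expr → x = 0.1692; check Q = 612.8

Q₀ = 1.46; Q < K (proceeds forward)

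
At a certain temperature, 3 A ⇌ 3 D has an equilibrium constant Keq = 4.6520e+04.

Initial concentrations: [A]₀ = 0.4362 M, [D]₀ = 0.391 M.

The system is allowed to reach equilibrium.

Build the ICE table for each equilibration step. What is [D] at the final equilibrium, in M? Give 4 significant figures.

Q₀ = 0.7202 vs Keq = 4.6520e+04 ⇒ Q<K, forward
Step 1:
                  A         D
  I          0.4362     0.391
  C         -0.4138    0.4138
  E         0.02238    0.8048
  solve Keq expr → x = 0.1379; check Q = 4.6520e+04

[D]_eq = 0.8048 M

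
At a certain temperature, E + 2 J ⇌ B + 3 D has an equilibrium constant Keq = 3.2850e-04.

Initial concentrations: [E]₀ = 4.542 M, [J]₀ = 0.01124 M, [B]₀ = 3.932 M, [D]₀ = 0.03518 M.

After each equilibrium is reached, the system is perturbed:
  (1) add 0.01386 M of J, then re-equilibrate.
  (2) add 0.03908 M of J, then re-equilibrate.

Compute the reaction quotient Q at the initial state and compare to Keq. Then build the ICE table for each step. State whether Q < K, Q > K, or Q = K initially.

Q₀ = 0.2983; Q > K (proceeds reverse)

Q₀ = 0.2983 vs Keq = 3.2850e-04 ⇒ Q>K, reverse
Step 1:
                  E         J         B         D
  init        4.542   0.01124     3.932   0.03518
  Δ        0.009392   0.01878 -0.009392  -0.02818
  eq          4.551   0.03002     3.923  0.007004
  solve Keq expr → x = -0.009392; check Q = 3.2850e-04
Then add 0.01386 M of J.
Step 2:
                  E         J         B         D
  init        4.551   0.04388     3.923  0.007004
  Δ       -6.1544e-04 -0.001231 6.1544e-04  0.001846
  eq          4.551   0.04265     3.923   0.00885
  solve Keq expr → x = 6.1544e-04; check Q = 3.2850e-04
Then add 0.03908 M of J.
Step 3:
                  E         J         B         D
  init        4.551   0.08173     3.923   0.00885
  Δ       -0.001489 -0.002978  0.001489  0.004467
  eq          4.549   0.07876     3.925   0.01332
  solve Keq expr → x = 0.001489; check Q = 3.2850e-04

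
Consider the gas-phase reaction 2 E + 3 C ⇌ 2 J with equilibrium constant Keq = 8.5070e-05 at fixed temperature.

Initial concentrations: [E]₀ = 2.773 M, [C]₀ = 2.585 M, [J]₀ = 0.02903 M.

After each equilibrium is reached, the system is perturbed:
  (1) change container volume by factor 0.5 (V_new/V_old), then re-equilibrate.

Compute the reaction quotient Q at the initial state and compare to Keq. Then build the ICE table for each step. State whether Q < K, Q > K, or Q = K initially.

Q₀ = 6.3447e-06 vs Keq = 8.5070e-05 ⇒ Q<K, forward
Step 1:
                   E          C          J
  I            2.773      2.585    0.02903
  C         -0.06852    -0.1028    0.06852
  E            2.704      2.482    0.09755
  solve Keq expr → x = 0.03426; check Q = 8.5070e-05
Then change container volume by factor 0.5 (V_new/V_old).
Step 2:
                   E          C          J
  I            5.409      4.964     0.1951
  C          -0.2672    -0.4008     0.2672
  E            5.142      4.564     0.4623
  solve Keq expr → x = 0.1336; check Q = 8.5070e-05

Q₀ = 6.3447e-06; Q < K (proceeds forward)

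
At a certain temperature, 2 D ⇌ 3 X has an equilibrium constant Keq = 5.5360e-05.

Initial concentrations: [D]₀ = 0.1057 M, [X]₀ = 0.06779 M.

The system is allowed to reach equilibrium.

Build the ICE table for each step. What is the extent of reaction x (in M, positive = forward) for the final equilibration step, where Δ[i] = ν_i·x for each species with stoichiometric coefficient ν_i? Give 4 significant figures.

x = -0.01911 M

Q₀ = 0.02788 vs Keq = 5.5360e-05 ⇒ Q>K, reverse
Step 1:
                  D         X
  I          0.1057   0.06779
  C         0.03822  -0.05732
  E          0.1439   0.01047
  solve Keq expr → x = -0.01911; check Q = 5.5360e-05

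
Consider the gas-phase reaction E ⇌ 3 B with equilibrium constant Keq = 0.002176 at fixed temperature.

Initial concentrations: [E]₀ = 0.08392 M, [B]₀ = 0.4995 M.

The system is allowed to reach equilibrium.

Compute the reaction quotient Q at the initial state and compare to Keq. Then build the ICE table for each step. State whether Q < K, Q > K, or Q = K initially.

Q₀ = 1.485; Q > K (proceeds reverse)

Q₀ = 1.485 vs Keq = 0.002176 ⇒ Q>K, reverse
Step 1:
                    E           B
  init        0.08392      0.4995
  Δ            0.1403     -0.4208
  eq           0.2242     0.07872
  solve Keq expr → x = -0.1403; check Q = 0.002176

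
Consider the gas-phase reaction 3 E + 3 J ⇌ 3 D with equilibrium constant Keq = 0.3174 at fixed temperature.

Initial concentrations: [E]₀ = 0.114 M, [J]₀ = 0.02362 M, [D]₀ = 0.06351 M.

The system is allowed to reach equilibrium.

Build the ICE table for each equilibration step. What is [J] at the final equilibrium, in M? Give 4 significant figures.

[J]_eq = 0.07815 M

Q₀ = 1.3121e+04 vs Keq = 0.3174 ⇒ Q>K, reverse
Step 1:
                    E           J           D
  Initial       0.114     0.02362     0.06351
  Change      0.05453     0.05453    -0.05453
  Equil        0.1685     0.07815    0.008984
  solve Keq expr → x = -0.01818; check Q = 0.3174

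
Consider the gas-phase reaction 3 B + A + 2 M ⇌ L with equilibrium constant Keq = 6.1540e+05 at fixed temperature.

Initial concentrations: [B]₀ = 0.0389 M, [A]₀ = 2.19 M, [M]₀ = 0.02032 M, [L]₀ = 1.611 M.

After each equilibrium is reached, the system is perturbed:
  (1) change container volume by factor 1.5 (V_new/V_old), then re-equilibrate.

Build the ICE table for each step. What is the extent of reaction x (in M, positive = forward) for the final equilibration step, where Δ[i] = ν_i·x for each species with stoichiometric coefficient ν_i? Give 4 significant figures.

Q₀ = 3.0266e+07 vs Keq = 6.1540e+05 ⇒ Q>K, reverse
Step 1:
                   B          A          M          L
  init        0.0389       2.19    0.02032      1.611
  Δ          0.04125    0.01375     0.0275   -0.01375
  eq         0.08015      2.204    0.04782      1.597
  solve Keq expr → x = -0.01375; check Q = 6.1540e+05
Then change container volume by factor 1.5 (V_new/V_old).
Step 2:
                   B          A          M          L
  init       0.05344      1.469    0.03188      1.065
  Δ          0.02532   0.008441    0.01688  -0.008441
  eq         0.07876      1.478    0.04876      1.056
  solve Keq expr → x = -0.008441; check Q = 6.1540e+05

x = -0.008441 M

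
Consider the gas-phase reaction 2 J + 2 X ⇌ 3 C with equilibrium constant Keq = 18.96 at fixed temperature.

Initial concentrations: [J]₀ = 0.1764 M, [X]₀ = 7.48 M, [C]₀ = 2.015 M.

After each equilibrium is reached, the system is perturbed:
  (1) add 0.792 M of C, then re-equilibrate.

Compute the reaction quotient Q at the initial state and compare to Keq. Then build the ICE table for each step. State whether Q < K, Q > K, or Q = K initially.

Q₀ = 4.699 vs Keq = 18.96 ⇒ Q<K, forward
Step 1:
                  J         X         C
  Initial    0.1764      7.48     2.015
  Change   -0.07963  -0.07963    0.1194
  Equil     0.09677       7.4     2.134
  solve Keq expr → x = 0.03981; check Q = 18.96
Then add 0.792 M of C.
Step 2:
                  J         X         C
  Initial   0.09677       7.4     2.926
  Change    0.05145   0.05145  -0.07718
  Equil      0.1482     7.452     2.849
  solve Keq expr → x = -0.02573; check Q = 18.96

Q₀ = 4.699; Q < K (proceeds forward)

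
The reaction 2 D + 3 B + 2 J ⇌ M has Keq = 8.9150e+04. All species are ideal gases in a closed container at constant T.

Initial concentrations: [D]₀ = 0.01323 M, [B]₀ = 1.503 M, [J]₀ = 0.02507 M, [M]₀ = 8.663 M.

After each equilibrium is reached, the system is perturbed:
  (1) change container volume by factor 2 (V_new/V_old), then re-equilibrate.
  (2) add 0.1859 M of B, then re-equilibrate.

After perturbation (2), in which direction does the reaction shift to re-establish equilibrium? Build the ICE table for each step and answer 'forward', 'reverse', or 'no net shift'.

Direction: forward

Q₀ = 2.3193e+07 vs Keq = 8.9150e+04 ⇒ Q>K, reverse
Step 1:
                  D         B         J         M
  Initial   0.01323     1.503   0.02507     8.663
  Change    0.05149   0.07724   0.05149  -0.02575
  Equil     0.06472      1.58   0.07656     8.637
  solve Keq expr → x = -0.02575; check Q = 8.9150e+04
Then change container volume by factor 2 (V_new/V_old).
Step 2:
                  D         B         J         M
  Initial   0.03236    0.7901   0.03828     4.319
  Change    0.05677   0.08515   0.05677  -0.02838
  Equil     0.08913    0.8753   0.09505      4.29
  solve Keq expr → x = -0.02838; check Q = 8.9150e+04
Then add 0.1859 M of B.
Step 3:
                  D         B         J         M
  Initial   0.08913     1.061   0.09505      4.29
  Change   -0.01137  -0.01706  -0.01137  0.005686
  Equil     0.07776     1.044   0.08368     4.296
  solve Keq expr → x = 0.005686; check Q = 8.9150e+04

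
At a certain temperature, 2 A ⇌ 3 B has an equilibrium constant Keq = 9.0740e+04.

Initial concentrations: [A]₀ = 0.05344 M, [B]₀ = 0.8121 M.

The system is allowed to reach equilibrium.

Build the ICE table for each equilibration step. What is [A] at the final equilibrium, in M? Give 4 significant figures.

[A]_eq = 0.002778 M

Q₀ = 187.5 vs Keq = 9.0740e+04 ⇒ Q<K, forward
Step 1:
                    A           B
  init        0.05344      0.8121
  Δ          -0.05066     0.07599
  eq         0.002778      0.8881
  solve Keq expr → x = 0.02533; check Q = 9.0740e+04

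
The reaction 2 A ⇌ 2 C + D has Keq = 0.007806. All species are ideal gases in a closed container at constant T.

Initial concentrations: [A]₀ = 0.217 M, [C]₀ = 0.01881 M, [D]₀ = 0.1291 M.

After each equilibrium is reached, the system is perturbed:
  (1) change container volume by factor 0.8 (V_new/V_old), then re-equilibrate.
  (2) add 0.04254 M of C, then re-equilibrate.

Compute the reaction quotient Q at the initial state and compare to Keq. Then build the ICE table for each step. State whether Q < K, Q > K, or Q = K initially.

Q₀ = 9.7003e-04; Q < K (proceeds forward)

Q₀ = 9.7003e-04 vs Keq = 0.007806 ⇒ Q<K, forward
Step 1:
                   A          C          D
  I            0.217    0.01881     0.1291
  C         -0.02597    0.02597    0.01298
  E            0.191    0.04478     0.1421
  solve Keq expr → x = 0.01298; check Q = 0.007806
Then change container volume by factor 0.8 (V_new/V_old).
Step 2:
                   A          C          D
  I           0.2388    0.05597     0.1776
  C         0.004609  -0.004609  -0.002304
  E           0.2434    0.05136     0.1753
  solve Keq expr → x = -0.002304; check Q = 0.007806
Then add 0.04254 M of C.
Step 3:
                   A          C          D
  I           0.2434     0.0939     0.1753
  C          0.03271   -0.03271   -0.01636
  E           0.2761    0.06119     0.1589
  solve Keq expr → x = -0.01636; check Q = 0.007806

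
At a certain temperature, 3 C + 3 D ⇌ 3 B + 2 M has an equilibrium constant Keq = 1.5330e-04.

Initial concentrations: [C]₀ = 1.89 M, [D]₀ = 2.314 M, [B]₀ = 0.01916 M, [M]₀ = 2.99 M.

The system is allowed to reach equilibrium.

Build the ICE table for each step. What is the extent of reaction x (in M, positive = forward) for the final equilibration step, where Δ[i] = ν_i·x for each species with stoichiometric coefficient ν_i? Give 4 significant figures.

Q₀ = 7.5172e-07 vs Keq = 1.5330e-04 ⇒ Q<K, forward
Step 1:
                    C           D           B           M
  I              1.89       2.314     0.01916        2.99
  C          -0.08348    -0.08348     0.08348     0.05565
  E             1.807       2.231      0.1026       3.046
  solve Keq expr → x = 0.02783; check Q = 1.5330e-04

x = 0.02783 M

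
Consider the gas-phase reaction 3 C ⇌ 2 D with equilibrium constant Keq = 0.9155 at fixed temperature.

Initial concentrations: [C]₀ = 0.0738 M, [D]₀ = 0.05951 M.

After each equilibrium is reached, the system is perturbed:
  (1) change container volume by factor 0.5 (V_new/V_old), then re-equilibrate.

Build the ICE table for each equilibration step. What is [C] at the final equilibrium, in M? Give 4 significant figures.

[C]_eq = 0.1989 M

Q₀ = 8.811 vs Keq = 0.9155 ⇒ Q>K, reverse
Step 1:
                    C           D
  I            0.0738     0.05951
  C           0.03661    -0.02441
  E            0.1104      0.0351
  solve Keq expr → x = -0.0122; check Q = 0.9155
Then change container volume by factor 0.5 (V_new/V_old).
Step 2:
                    C           D
  I            0.2208     0.07021
  C          -0.02196     0.01464
  E            0.1989     0.08485
  solve Keq expr → x = 0.007321; check Q = 0.9155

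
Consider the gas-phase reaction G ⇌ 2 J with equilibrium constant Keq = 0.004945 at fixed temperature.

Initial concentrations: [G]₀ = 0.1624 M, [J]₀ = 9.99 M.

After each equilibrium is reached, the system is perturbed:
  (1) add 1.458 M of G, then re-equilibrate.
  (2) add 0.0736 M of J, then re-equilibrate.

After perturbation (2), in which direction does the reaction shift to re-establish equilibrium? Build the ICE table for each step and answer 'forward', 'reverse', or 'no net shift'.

Q₀ = 614.5 vs Keq = 0.004945 ⇒ Q>K, reverse
Step 1:
                    G           J
  init         0.1624        9.99
  Δ             4.916      -9.832
  eq            5.078      0.1585
  solve Keq expr → x = -4.916; check Q = 0.004945
Then add 1.458 M of G.
Step 2:
                    G           J
  init          6.536      0.1585
  Δ          -0.01058     0.02117
  eq            6.526      0.1796
  solve Keq expr → x = 0.01058; check Q = 0.004945
Then add 0.0736 M of J.
Step 3:
                    G           J
  init          6.526      0.2532
  Δ           0.03655     -0.0731
  eq            6.562      0.1801
  solve Keq expr → x = -0.03655; check Q = 0.004945

Direction: reverse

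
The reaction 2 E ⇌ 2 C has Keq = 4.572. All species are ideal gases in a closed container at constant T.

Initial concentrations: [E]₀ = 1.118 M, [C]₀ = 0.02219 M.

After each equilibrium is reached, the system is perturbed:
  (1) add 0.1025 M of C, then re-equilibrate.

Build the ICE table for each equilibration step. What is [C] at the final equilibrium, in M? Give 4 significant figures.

Q₀ = 3.9394e-04 vs Keq = 4.572 ⇒ Q<K, forward
Step 1:
                  E         C
  I           1.118   0.02219
  C         -0.7547    0.7547
  E          0.3633    0.7769
  solve Keq expr → x = 0.3773; check Q = 4.572
Then add 0.1025 M of C.
Step 2:
                  E         C
  I          0.3633    0.8794
  C         0.03266  -0.03266
  E           0.396    0.8467
  solve Keq expr → x = -0.01633; check Q = 4.572

[C]_eq = 0.8467 M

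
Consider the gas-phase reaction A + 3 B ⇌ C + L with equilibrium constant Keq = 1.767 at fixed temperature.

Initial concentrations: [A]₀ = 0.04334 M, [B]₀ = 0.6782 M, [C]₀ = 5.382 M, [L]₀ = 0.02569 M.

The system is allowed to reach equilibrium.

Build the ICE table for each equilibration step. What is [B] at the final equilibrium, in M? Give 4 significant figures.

[B]_eq = 0.7316 M

Q₀ = 10.23 vs Keq = 1.767 ⇒ Q>K, reverse
Step 1:
                  A         B         C         L
  I         0.04334    0.6782     5.382   0.02569
  C          0.0178   0.05341   -0.0178   -0.0178
  E         0.06114    0.7316     5.364  0.007887
  solve Keq expr → x = -0.0178; check Q = 1.767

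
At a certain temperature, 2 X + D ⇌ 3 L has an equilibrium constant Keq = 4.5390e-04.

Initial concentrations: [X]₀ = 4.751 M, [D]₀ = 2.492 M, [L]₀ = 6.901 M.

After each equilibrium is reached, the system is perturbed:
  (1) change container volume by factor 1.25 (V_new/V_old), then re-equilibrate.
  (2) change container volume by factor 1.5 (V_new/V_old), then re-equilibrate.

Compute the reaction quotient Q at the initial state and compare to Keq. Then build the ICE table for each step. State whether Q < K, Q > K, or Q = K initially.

Q₀ = 5.843; Q > K (proceeds reverse)

Q₀ = 5.843 vs Keq = 4.5390e-04 ⇒ Q>K, reverse
Step 1:
                   X          D          L
  I            4.751      2.492      6.901
  C            4.232      2.116     -6.348
  E            8.983      4.608     0.5526
  solve Keq expr → x = -2.116; check Q = 4.5390e-04
Then change container volume by factor 1.25 (V_new/V_old).
Step 2:
                   X          D          L
  I            7.187      3.686     0.4421
  C                0          0          0
  E            7.187      3.686     0.4421
  solve Keq expr → x = 0; check Q = 4.5390e-04
Then change container volume by factor 1.5 (V_new/V_old).
Step 3:
                   X          D          L
  I            4.791      2.458     0.2947
  C                0          0          0
  E            4.791      2.458     0.2947
  solve Keq expr → x = 0; check Q = 4.5390e-04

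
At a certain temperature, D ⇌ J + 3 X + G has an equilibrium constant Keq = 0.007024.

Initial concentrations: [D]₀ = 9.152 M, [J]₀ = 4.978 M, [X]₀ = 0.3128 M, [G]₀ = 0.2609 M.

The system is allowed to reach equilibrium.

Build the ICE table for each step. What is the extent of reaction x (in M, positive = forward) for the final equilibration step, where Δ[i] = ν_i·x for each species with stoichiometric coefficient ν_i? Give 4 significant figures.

Q₀ = 0.004343 vs Keq = 0.007024 ⇒ Q<K, forward
Step 1:
                  D         J         X         G
  Initial     9.152     4.978    0.3128    0.2609
  Change   -0.01558   0.01558   0.04675   0.01558
  Equil       9.136     4.994    0.3596    0.2765
  solve Keq expr → x = 0.01558; check Q = 0.007024

x = 0.01558 M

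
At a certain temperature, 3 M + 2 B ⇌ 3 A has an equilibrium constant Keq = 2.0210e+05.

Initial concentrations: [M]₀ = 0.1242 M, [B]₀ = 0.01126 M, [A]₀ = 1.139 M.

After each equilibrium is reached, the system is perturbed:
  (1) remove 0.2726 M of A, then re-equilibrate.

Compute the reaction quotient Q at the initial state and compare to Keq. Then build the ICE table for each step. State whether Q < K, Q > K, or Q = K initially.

Q₀ = 6.0832e+06; Q > K (proceeds reverse)

Q₀ = 6.0832e+06 vs Keq = 2.0210e+05 ⇒ Q>K, reverse
Step 1:
                   M          B          A
  init        0.1242    0.01126      1.139
  Δ          0.04055    0.02703   -0.04055
  eq          0.1648    0.03829      1.098
  solve Keq expr → x = -0.01352; check Q = 2.0210e+05
Then remove 0.2726 M of A.
Step 2:
                   M          B          A
  init        0.1648    0.03829     0.8258
  Δ         -0.01371  -0.009143    0.01371
  eq           0.151    0.02915     0.8396
  solve Keq expr → x = 0.004571; check Q = 2.0210e+05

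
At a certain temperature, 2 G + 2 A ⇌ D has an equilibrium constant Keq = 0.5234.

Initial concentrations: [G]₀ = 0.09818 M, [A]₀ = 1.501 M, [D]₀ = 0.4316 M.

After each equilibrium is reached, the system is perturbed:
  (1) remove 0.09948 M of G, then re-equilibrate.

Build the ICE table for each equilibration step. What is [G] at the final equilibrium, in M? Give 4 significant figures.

Q₀ = 19.87 vs Keq = 0.5234 ⇒ Q>K, reverse
Step 1:
                    G           A           D
  init        0.09818       1.501      0.4316
  Δ            0.3057      0.3057     -0.1529
  eq           0.4039       1.807      0.2787
  solve Keq expr → x = -0.1529; check Q = 0.5234
Then remove 0.09948 M of G.
Step 2:
                    G           A           D
  init         0.3044       1.807      0.2787
  Δ            0.0631      0.0631    -0.03155
  eq           0.3675        1.87      0.2472
  solve Keq expr → x = -0.03155; check Q = 0.5234

[G]_eq = 0.3675 M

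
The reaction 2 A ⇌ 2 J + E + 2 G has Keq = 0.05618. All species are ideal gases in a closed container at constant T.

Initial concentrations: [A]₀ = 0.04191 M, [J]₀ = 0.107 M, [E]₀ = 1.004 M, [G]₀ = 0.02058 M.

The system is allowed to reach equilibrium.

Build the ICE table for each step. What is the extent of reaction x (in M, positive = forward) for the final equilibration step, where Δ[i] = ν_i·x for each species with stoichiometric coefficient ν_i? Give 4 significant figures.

x = 0.01 M

Q₀ = 0.002772 vs Keq = 0.05618 ⇒ Q<K, forward
Step 1:
                   A          J          E          G
  init       0.04191      0.107      1.004    0.02058
  Δ         -0.02001    0.02001       0.01    0.02001
  eq          0.0219      0.127      1.014    0.04059
  solve Keq expr → x = 0.01; check Q = 0.05618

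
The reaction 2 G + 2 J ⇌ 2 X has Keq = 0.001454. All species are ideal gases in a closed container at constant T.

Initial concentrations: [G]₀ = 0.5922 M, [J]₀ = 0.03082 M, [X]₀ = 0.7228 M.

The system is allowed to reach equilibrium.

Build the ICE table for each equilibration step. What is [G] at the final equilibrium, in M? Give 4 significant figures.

Q₀ = 1568 vs Keq = 0.001454 ⇒ Q>K, reverse
Step 1:
                    G           J           X
  init         0.5922     0.03082      0.7228
  Δ            0.6877      0.6877     -0.6877
  eq             1.28      0.7186     0.03507
  solve Keq expr → x = -0.3439; check Q = 0.001454

[G]_eq = 1.28 M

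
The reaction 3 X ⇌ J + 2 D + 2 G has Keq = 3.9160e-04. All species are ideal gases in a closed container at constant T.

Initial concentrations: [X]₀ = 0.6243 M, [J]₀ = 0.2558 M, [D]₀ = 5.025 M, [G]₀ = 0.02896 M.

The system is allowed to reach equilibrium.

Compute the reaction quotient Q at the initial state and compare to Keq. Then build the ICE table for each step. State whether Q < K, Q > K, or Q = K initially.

Q₀ = 0.02226; Q > K (proceeds reverse)

Q₀ = 0.02226 vs Keq = 3.9160e-04 ⇒ Q>K, reverse
Step 1:
                  X         J         D         G
  Initial    0.6243    0.2558     5.025   0.02896
  Change    0.03697  -0.01232  -0.02465  -0.02465
  Equil      0.6613    0.2435         5  0.004313
  solve Keq expr → x = -0.01232; check Q = 3.9160e-04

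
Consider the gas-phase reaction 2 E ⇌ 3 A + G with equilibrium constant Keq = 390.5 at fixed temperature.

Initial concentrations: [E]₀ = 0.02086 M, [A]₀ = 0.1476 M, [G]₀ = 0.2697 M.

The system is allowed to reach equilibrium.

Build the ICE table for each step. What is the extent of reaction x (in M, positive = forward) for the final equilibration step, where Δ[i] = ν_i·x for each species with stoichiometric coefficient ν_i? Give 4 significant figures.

Q₀ = 1.993 vs Keq = 390.5 ⇒ Q<K, forward
Step 1:
                  E         A         G
  Initial   0.02086    0.1476    0.2697
  Change   -0.01889   0.02833  0.009444
  Equil    0.001973    0.1759    0.2791
  solve Keq expr → x = 0.009444; check Q = 390.5

x = 0.009444 M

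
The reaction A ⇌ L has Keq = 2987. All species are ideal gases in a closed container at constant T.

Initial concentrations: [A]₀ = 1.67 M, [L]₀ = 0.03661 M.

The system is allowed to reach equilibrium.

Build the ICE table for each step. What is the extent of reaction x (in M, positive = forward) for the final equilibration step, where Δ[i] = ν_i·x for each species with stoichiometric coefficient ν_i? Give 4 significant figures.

Q₀ = 0.02192 vs Keq = 2987 ⇒ Q<K, forward
Step 1:
                  A         L
  I            1.67   0.03661
  C          -1.669     1.669
  E       5.7115e-04     1.706
  solve Keq expr → x = 1.669; check Q = 2987

x = 1.669 M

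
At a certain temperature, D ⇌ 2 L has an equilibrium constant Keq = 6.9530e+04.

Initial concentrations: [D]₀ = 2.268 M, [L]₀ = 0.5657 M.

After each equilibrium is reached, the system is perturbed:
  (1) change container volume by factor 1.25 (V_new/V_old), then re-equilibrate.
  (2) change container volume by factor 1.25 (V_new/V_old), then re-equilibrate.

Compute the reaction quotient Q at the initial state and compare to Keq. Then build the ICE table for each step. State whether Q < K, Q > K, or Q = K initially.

Q₀ = 0.1411; Q < K (proceeds forward)

Q₀ = 0.1411 vs Keq = 6.9530e+04 ⇒ Q<K, forward
Step 1:
                    D           L
  Initial       2.268      0.5657
  Change       -2.268       4.535
  Equil    3.7422e-04       5.101
  solve Keq expr → x = 2.268; check Q = 6.9530e+04
Then change container volume by factor 1.25 (V_new/V_old).
Step 2:
                    D           L
  Initial  2.9938e-04       4.081
  Change  -5.9862e-05  1.1972e-04
  Equil    2.3952e-04       4.081
  solve Keq expr → x = 5.9862e-05; check Q = 6.9530e+04
Then change container volume by factor 1.25 (V_new/V_old).
Step 3:
                    D           L
  Initial  1.9161e-04       3.265
  Change  -3.8315e-05  7.6631e-05
  Equil    1.5330e-04       3.265
  solve Keq expr → x = 3.8315e-05; check Q = 6.9530e+04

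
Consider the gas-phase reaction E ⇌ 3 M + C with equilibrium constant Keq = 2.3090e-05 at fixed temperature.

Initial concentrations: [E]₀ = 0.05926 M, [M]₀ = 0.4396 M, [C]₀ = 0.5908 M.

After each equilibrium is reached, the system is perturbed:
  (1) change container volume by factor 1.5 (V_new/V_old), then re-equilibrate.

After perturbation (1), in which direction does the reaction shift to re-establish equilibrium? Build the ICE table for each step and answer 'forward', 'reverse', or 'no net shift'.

Direction: forward

Q₀ = 0.8469 vs Keq = 2.3090e-05 ⇒ Q>K, reverse
Step 1:
                   E          M          C
  I          0.05926     0.4396     0.5908
  C           0.1393    -0.4179    -0.1393
  E           0.1986    0.02166     0.4515
  solve Keq expr → x = -0.1393; check Q = 2.3090e-05
Then change container volume by factor 1.5 (V_new/V_old).
Step 2:
                   E          M          C
  I           0.1324    0.01444      0.301
  C        -0.002345   0.007034   0.002345
  E             0.13    0.02147     0.3033
  solve Keq expr → x = 0.002345; check Q = 2.3090e-05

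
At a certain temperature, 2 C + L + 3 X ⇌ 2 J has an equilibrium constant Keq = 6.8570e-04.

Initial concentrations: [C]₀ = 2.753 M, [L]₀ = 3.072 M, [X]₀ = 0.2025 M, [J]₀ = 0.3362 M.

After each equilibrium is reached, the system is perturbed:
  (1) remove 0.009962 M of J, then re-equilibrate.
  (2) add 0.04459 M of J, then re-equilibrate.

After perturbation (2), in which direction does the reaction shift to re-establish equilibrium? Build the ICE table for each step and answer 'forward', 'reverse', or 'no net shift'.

Direction: reverse

Q₀ = 0.5846 vs Keq = 6.8570e-04 ⇒ Q>K, reverse
Step 1:
                  C         L         X         J
  Initial     2.753     3.072    0.2025    0.3362
  Change     0.2693    0.1346    0.4039   -0.2693
  Equil       3.022     3.207    0.6064   0.06692
  solve Keq expr → x = -0.1346; check Q = 6.8570e-04
Then remove 0.009962 M of J.
Step 2:
                  C         L         X         J
  Initial     3.022     3.207    0.6064   0.05696
  Change  -0.007822 -0.003911  -0.01173  0.007822
  Equil       3.014     3.203    0.5947   0.06478
  solve Keq expr → x = 0.003911; check Q = 6.8570e-04
Then add 0.04459 M of J.
Step 3:
                  C         L         X         J
  Initial     3.014     3.203    0.5947    0.1094
  Change    0.03482   0.01741   0.05223  -0.03482
  Equil       3.049      3.22    0.6469   0.07455
  solve Keq expr → x = -0.01741; check Q = 6.8570e-04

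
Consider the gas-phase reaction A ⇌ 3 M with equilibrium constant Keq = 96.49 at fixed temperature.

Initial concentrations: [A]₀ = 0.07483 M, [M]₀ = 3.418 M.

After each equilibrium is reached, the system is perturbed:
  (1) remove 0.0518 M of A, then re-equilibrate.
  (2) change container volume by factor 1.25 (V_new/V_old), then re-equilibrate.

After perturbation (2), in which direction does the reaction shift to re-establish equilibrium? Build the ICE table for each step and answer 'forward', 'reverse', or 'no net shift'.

Q₀ = 533.6 vs Keq = 96.49 ⇒ Q>K, reverse
Step 1:
                   A          M
  init       0.07483      3.418
  Δ           0.1756    -0.5269
  eq          0.2505      2.891
  solve Keq expr → x = -0.1756; check Q = 96.49
Then remove 0.0518 M of A.
Step 2:
                   A          M
  init        0.1987      2.891
  Δ           0.0295    -0.0885
  eq          0.2281      2.803
  solve Keq expr → x = -0.0295; check Q = 96.49
Then change container volume by factor 1.25 (V_new/V_old).
Step 3:
                   A          M
  init        0.1825      2.242
  Δ         -0.04389     0.1317
  eq          0.1386      2.374
  solve Keq expr → x = 0.04389; check Q = 96.49

Direction: forward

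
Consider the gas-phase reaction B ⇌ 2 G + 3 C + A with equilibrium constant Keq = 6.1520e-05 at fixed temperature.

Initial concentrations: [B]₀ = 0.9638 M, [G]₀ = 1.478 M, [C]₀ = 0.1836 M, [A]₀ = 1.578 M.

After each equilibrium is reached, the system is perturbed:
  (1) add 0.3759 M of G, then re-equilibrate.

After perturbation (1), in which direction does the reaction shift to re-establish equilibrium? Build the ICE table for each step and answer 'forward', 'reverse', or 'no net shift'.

Direction: reverse

Q₀ = 0.02214 vs Keq = 6.1520e-05 ⇒ Q>K, reverse
Step 1:
                    B           G           C           A
  I            0.9638       1.478      0.1836       1.578
  C           0.05191     -0.1038     -0.1557    -0.05191
  E             1.016       1.374     0.02788       1.526
  solve Keq expr → x = -0.05191; check Q = 6.1520e-05
Then add 0.3759 M of G.
Step 2:
                    B           G           C           A
  I             1.016        1.75     0.02788       1.526
  C           0.00137   -0.002739   -0.004109    -0.00137
  E             1.017       1.747     0.02378       1.525
  solve Keq expr → x = -0.00137; check Q = 6.1520e-05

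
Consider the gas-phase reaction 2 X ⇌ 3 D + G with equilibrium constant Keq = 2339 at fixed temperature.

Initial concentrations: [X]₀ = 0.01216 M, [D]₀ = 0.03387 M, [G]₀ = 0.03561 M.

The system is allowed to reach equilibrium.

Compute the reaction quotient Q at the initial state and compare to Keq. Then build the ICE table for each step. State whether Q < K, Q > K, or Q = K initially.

Q₀ = 0.009357; Q < K (proceeds forward)

Q₀ = 0.009357 vs Keq = 2339 ⇒ Q<K, forward
Step 1:
                   X          D          G
  init       0.01216    0.03387    0.03561
  Δ         -0.01211    0.01816   0.006055
  eq      5.0097e-05    0.05203    0.04166
  solve Keq expr → x = 0.006055; check Q = 2339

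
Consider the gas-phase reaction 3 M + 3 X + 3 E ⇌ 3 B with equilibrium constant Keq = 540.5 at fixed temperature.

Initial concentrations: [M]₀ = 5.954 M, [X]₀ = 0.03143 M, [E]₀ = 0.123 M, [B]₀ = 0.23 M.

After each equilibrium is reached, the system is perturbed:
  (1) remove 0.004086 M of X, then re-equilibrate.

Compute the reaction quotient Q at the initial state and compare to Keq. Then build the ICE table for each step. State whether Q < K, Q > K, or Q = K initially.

Q₀ = 997.7 vs Keq = 540.5 ⇒ Q>K, reverse
Step 1:
                  M         X         E         B
  I           5.954   0.03143     0.123      0.23
  C        0.004851  0.004851  0.004851 -0.004851
  E           5.959   0.03628    0.1279    0.2251
  solve Keq expr → x = -0.001617; check Q = 540.5
Then remove 0.004086 M of X.
Step 2:
                  M         X         E         B
  I           5.959   0.03219    0.1279    0.2251
  C        0.002835  0.002835  0.002835 -0.002835
  E           5.962   0.03503    0.1307    0.2223
  solve Keq expr → x = -9.4509e-04; check Q = 540.5

Q₀ = 997.7; Q > K (proceeds reverse)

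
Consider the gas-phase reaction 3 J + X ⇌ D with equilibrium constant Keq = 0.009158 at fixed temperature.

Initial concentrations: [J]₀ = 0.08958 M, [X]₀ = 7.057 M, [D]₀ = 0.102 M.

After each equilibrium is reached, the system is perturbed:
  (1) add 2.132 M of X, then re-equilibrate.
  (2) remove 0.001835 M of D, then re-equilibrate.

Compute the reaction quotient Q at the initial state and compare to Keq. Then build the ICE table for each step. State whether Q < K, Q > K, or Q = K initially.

Q₀ = 20.11; Q > K (proceeds reverse)

Q₀ = 20.11 vs Keq = 0.009158 ⇒ Q>K, reverse
Step 1:
                   J          X          D
  Initial    0.08958      7.057      0.102
  Change      0.2948    0.09828   -0.09828
  Equil       0.3844      7.155   0.003722
  solve Keq expr → x = -0.09828; check Q = 0.009158
Then add 2.132 M of X.
Step 2:
                   J          X          D
  Initial     0.3844      9.287   0.003722
  Change    -0.00299 -9.9675e-04 9.9675e-04
  Equil       0.3814      9.286   0.004719
  solve Keq expr → x = 9.9675e-04; check Q = 0.009158
Then remove 0.001835 M of D.
Step 3:
                   J          X          D
  Initial     0.3814      9.286   0.002884
  Change   -0.004958  -0.001653   0.001653
  Equil       0.3765      9.285   0.004537
  solve Keq expr → x = 0.001653; check Q = 0.009158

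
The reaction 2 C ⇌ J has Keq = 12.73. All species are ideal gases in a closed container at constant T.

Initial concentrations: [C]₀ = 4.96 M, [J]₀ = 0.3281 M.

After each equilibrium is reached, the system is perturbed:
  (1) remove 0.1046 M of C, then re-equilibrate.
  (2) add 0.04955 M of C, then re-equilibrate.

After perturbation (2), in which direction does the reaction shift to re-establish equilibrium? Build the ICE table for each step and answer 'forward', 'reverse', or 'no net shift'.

Direction: forward

Q₀ = 0.01334 vs Keq = 12.73 ⇒ Q<K, forward
Step 1:
                  C         J
  init         4.96    0.3281
  Δ           -4.51     2.255
  eq         0.4504     2.583
  solve Keq expr → x = 2.255; check Q = 12.73
Then remove 0.1046 M of C.
Step 2:
                  C         J
  init       0.3458     2.583
  Δ          0.1002   -0.0501
  eq         0.4461     2.533
  solve Keq expr → x = -0.0501; check Q = 12.73
Then add 0.04955 M of C.
Step 3:
                  C         J
  init       0.4956     2.533
  Δ        -0.04747   0.02373
  eq         0.4481     2.557
  solve Keq expr → x = 0.02373; check Q = 12.73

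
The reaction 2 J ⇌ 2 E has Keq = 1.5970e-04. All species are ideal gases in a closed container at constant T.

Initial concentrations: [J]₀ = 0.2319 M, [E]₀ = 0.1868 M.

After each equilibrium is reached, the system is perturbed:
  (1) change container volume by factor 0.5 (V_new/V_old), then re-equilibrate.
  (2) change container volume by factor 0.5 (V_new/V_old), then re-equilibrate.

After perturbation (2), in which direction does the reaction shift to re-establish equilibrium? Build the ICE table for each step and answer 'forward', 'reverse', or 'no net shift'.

Q₀ = 0.6489 vs Keq = 1.5970e-04 ⇒ Q>K, reverse
Step 1:
                  J         E
  Initial    0.2319    0.1868
  Change     0.1816   -0.1816
  Equil      0.4135  0.005225
  solve Keq expr → x = -0.09079; check Q = 1.5970e-04
Then change container volume by factor 0.5 (V_new/V_old).
Step 2:
                  J         E
  Initial    0.8269   0.01045
  Change          0         0
  Equil      0.8269   0.01045
  solve Keq expr → x = 0; check Q = 1.5970e-04
Then change container volume by factor 0.5 (V_new/V_old).
Step 3:
                  J         E
  Initial     1.654    0.0209
  Change          0         0
  Equil       1.654    0.0209
  solve Keq expr → x = 0; check Q = 1.5970e-04

Direction: no net shift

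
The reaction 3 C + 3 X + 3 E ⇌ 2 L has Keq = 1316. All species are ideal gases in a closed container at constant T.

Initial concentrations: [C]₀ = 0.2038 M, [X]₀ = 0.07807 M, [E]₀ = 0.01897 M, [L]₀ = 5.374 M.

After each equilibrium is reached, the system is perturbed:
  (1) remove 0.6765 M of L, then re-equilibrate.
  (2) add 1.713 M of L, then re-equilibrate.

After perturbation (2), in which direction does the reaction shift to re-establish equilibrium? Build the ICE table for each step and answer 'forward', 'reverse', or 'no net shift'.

Direction: reverse

Q₀ = 1.0503e+12 vs Keq = 1316 ⇒ Q>K, reverse
Step 1:
                  C         X         E         L
  Initial    0.2038   0.07807   0.01897     5.374
  Change     0.5482    0.5482    0.5482   -0.3655
  Equil       0.752    0.6263    0.5672     5.009
  solve Keq expr → x = -0.1827; check Q = 1316
Then remove 0.6765 M of L.
Step 2:
                  C         X         E         L
  Initial     0.752    0.6263    0.5672     4.332
  Change   -0.01987  -0.01987  -0.01987   0.01325
  Equil      0.7321    0.6064    0.5473     4.345
  solve Keq expr → x = 0.006625; check Q = 1316
Then add 1.713 M of L.
Step 3:
                  C         X         E         L
  Initial    0.7321    0.6064    0.5473     6.058
  Change    0.04675   0.04675   0.04675  -0.03117
  Equil      0.7789    0.6532    0.5941     6.027
  solve Keq expr → x = -0.01558; check Q = 1316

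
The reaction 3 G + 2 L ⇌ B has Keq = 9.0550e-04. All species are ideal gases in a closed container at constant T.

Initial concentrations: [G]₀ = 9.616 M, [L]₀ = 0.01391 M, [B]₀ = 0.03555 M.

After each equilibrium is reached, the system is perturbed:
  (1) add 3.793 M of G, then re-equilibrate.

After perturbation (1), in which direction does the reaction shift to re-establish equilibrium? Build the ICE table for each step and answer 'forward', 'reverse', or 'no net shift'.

Q₀ = 0.2066 vs Keq = 9.0550e-04 ⇒ Q>K, reverse
Step 1:
                  G         L         B
  I           9.616   0.01391   0.03555
  C         0.09246   0.06164  -0.03082
  E           9.708   0.07555   0.00473
  solve Keq expr → x = -0.03082; check Q = 9.0550e-04
Then add 3.793 M of G.
Step 2:
                  G         L         B
  I            13.5   0.07555   0.00473
  C        -0.01465 -0.009767  0.004883
  E           13.49   0.06578  0.009613
  solve Keq expr → x = 0.004883; check Q = 9.0550e-04

Direction: forward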